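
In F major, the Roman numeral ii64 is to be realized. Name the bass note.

D

ii in F major has root G; the chord is G-Bb-D.
The figure 64 means second inversion — the fifth is in the bass.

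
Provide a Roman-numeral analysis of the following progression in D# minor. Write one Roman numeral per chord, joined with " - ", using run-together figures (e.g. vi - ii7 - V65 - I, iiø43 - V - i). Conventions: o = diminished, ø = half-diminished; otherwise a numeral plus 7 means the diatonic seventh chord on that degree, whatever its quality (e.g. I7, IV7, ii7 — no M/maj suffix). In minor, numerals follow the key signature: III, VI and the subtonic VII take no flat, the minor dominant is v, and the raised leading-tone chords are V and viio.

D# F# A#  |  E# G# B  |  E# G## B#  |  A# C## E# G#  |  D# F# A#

D#-F#-A# has root D#, degree 1 in D# minor, so i.
E#-G#-B: diminished triad on E# = scale degree 2 → iio.
E#-G##-B#: a major triad on E#, the applied dominant of V → V/V.
A#-C##-E#-G#: root A# is the dominant; dominant seventh chord there is V7.
D#-F#-A#: root D# is the tonic; minor triad there is i.

i - iio - V/V - V7 - i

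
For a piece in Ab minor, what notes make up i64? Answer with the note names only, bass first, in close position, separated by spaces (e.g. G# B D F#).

Eb Ab Cb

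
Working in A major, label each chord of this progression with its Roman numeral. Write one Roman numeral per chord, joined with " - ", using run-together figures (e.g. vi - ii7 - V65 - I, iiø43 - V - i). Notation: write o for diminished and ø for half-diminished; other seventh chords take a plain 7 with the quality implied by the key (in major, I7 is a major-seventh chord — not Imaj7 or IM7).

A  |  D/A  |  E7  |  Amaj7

A: major triad on A = scale degree 1 → I.
D/A: major triad on D = scale degree 4 → IV64.
E7: dominant seventh chord on E = scale degree 5 → V7.
Amaj7: root A is the tonic; major seventh chord there is I7.

I - IV64 - V7 - I7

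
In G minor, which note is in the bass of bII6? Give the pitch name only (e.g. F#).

bII in G minor has root Ab; the chord is Ab-C-Eb.
The figure 6 means first inversion — the third is in the bass.

C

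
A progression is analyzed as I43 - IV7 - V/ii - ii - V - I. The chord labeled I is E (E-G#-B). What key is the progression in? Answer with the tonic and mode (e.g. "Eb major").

I is given as E-G#-B — a major triad with root E.
If E is scale degree 1 and the mode makes that degree carry a major triad, the tonic is E and the mode is major.

E major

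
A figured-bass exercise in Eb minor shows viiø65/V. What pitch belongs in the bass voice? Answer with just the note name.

C

The applied chord viiø65/V is rooted on A: A-C-Eb-G.
The figure 65 means first inversion — the third is in the bass.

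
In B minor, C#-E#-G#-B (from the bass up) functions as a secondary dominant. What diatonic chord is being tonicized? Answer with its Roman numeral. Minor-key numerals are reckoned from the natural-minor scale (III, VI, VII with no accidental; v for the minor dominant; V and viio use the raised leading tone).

The chord is a dominant seventh chord on C#.
A dominant resolves down a perfect fifth: C# → F#. In B minor, F# is scale degree 5, i.e. V.

V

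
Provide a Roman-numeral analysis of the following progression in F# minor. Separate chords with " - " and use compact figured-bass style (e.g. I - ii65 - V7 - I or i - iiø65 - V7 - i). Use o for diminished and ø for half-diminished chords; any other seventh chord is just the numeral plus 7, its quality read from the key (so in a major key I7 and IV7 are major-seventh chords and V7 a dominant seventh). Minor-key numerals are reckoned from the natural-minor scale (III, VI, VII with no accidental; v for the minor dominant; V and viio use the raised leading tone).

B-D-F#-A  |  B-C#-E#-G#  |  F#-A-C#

B-D-F#-A: minor seventh chord on B = scale degree 4 → iv7.
B-C#-E#-G#: dominant seventh chord on C# = scale degree 5 → V42.
F#-A-C#: minor triad on F# = scale degree 1 → i.

iv7 - V42 - i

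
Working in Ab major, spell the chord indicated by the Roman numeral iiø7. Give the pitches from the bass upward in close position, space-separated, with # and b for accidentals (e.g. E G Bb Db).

Scale degree 2 in Ab major is Bb; here the chord built on it is altered to a half-diminished seventh chord. iiø7 is the half-diminished supertonic seventh, borrowed from the parallel minor.
So the chord is Bb-Db-Fb-Ab, a half-diminished seventh chord.

Bb Db Fb Ab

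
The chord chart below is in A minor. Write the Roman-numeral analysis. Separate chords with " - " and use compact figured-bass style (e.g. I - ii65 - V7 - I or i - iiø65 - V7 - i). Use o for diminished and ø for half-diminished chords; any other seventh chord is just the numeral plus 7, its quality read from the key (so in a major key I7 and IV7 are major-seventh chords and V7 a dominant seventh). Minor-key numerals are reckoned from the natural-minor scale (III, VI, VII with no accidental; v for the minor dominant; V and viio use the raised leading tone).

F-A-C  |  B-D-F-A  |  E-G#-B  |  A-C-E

VI - iiø7 - V - i

F-A-C has root F, degree 6 in A minor, so VI.
B-D-F-A: root B is the supertonic; half-diminished seventh chord there is iiø7.
E-G#-B: root E is the dominant; major triad there is V.
A-C-E: root A is the tonic; minor triad there is i.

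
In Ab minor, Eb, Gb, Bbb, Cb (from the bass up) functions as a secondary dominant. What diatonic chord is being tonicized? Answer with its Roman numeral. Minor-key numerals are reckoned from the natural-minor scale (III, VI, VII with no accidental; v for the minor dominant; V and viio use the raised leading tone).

VI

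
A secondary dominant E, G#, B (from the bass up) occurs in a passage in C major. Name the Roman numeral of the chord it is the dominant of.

vi

The chord is a major triad on E.
A dominant resolves down a perfect fifth: E → A. In C major, A is scale degree 6, i.e. vi.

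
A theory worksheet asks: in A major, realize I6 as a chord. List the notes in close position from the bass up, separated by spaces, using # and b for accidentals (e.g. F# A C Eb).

The numeral's case and figure indicate a major triad. In A major its root, the tonic, is A.
That chord is spelled A-C#-E.
With the 6 figure the chord is in first inversion; from the bass C# upward in close position it reads C#-E-A.

C# E A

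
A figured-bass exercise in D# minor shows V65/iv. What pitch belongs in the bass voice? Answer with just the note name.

F##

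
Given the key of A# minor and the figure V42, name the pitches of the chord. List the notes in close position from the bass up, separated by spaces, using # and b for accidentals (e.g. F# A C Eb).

D# E# G## B#

In A# minor, the fifth degree is E#. The dominant is major (leading tone raised), so V is a dominant seventh chord.
Stacking thirds from E# gives E#-G##-B#-D#.
The figured bass 42 indicates third inversion, placing the seventh (D#) in the bass: D#-E#-G##-B#.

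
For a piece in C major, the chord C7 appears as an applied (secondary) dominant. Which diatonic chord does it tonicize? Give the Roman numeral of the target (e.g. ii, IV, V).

IV

The chord is a dominant seventh chord on C.
A dominant resolves down a perfect fifth: C → F. In C major, F is scale degree 4, i.e. IV.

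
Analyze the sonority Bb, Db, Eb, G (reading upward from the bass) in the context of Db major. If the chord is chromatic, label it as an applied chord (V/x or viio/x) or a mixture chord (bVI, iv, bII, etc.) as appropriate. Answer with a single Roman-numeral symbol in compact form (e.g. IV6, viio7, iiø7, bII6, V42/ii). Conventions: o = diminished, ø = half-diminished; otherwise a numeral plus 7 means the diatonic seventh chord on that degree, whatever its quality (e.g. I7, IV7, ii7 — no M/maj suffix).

The pitches Eb-G-Bb-Db form a dominant seventh chord rooted on Eb.
Eb is not a diatonic chord root with this quality in Db major, but it lies a perfect fifth above Ab (V), so the chord functions as an applied dominant of V.
With Bb in the bass the chord is in second inversion, so the figured bass is 43.

V43/V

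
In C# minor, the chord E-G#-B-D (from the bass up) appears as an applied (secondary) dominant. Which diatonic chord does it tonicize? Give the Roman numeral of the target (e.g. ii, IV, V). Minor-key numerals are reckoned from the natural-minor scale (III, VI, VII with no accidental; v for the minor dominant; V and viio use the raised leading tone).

VI

The chord is a dominant seventh chord on E.
A dominant resolves down a perfect fifth: E → A. In C# minor, A is scale degree 6, i.e. VI.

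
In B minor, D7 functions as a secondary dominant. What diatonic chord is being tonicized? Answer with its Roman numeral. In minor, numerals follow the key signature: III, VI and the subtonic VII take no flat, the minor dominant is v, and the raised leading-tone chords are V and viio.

The chord is a dominant seventh chord on D.
A dominant resolves down a perfect fifth: D → G. In B minor, G is scale degree 6, i.e. VI.

VI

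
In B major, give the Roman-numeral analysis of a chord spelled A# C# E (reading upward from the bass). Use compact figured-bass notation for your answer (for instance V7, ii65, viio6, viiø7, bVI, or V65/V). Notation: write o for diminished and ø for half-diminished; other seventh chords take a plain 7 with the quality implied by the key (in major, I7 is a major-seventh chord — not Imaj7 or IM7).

viio

The pitches A#-C#-E form a diminished triad rooted on A#.
A# is scale degree 7 in B major, and a diminished triad on that degree is written viio.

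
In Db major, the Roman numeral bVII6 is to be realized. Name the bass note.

bVII in Db major has root Cb; the chord is Cb-Eb-Gb.
The figure 6 means first inversion — the third is in the bass.

Eb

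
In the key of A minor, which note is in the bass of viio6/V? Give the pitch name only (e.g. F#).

F#

The applied chord viio6/V is rooted on D#: D#-F#-A.
The figure 6 means first inversion — the third is in the bass.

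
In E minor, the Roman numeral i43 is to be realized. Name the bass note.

B

i in E minor has root E; the chord is E-G-B-D.
The figure 43 means second inversion — the fifth is in the bass.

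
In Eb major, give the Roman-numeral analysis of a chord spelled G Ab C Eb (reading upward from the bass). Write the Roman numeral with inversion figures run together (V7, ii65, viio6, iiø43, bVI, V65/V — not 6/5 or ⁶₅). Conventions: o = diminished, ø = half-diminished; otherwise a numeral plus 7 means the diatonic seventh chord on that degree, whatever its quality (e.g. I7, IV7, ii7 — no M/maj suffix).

IV42

Stacked in thirds the chord is Ab-C-Eb-G: a major seventh chord on Ab.
Ab is scale degree 4 in Eb major, and a major seventh chord on that degree is written IV7.
With G in the bass the chord is in third inversion, so the figured bass is 42.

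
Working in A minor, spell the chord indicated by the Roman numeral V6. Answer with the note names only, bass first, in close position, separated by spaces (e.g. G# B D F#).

G# B E

In A minor, the dominant is E. The dominant is major (leading tone raised), so V is a major triad.
Stacking thirds from E gives E-G#-B.
The figured bass 6 indicates first inversion, placing the third (G#) in the bass: G#-B-E.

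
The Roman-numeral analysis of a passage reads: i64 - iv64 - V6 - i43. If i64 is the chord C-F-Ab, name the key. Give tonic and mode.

F minor

The chord Fm/C is a minor triad rooted on F; its label is i64.
If F is scale degree 1 and the mode makes that degree carry a minor triad, the tonic is F and the mode is minor.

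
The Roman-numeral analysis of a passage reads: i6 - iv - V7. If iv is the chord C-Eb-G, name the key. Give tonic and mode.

G minor

The anchor chord is a minor triad on C, labeled iv.
Counting down 3 scale steps from C places the tonic on G; a minor triad on degree 4 is diatonic only in minor.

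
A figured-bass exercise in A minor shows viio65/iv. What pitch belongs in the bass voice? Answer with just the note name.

The applied chord viio65/iv is rooted on C#: C#-E-G-Bb.
The figure 65 means first inversion — the third is in the bass.

E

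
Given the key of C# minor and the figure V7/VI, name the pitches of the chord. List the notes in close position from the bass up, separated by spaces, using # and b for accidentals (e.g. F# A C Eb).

E G# B D

V7/VI is a secondary dominant — the dominant seventh of VI. VI in C# minor is A, so the applied chord's root is E, a perfect fifth above.
Building a dominant seventh chord on E gives E-G#-B-D.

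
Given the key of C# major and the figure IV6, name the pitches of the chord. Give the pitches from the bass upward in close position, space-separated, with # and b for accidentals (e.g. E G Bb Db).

A# C# F#

In C# major, the fourth degree is F#, and the diatonic chord built there is a major triad.
That chord is spelled F#-A#-C#.
The figured bass 6 indicates first inversion, placing the third (A#) in the bass: A#-C#-F#.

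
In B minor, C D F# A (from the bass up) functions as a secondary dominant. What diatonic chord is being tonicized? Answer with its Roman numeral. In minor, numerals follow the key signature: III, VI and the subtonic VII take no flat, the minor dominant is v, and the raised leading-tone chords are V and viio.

The chord is a dominant seventh chord on D.
A dominant resolves down a perfect fifth: D → G. In B minor, G is scale degree 6, i.e. VI.

VI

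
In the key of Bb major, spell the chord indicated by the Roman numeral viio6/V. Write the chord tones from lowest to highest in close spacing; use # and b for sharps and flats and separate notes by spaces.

viio6/V is a secondary leading-tone chord. The target V is F in Bb major; the applied chord is rooted a semitone below, on E.
Building a diminished triad on E gives E-G-Bb.
The figured bass 6 indicates first inversion, placing the third (G) in the bass: G-Bb-E.

G Bb E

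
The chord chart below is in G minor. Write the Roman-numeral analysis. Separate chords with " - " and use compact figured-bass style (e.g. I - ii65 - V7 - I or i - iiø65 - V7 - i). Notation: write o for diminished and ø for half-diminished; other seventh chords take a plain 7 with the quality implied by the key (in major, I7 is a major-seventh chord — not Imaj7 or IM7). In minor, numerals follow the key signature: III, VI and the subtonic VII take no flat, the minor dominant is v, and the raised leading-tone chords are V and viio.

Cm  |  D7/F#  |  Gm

iv - V65 - i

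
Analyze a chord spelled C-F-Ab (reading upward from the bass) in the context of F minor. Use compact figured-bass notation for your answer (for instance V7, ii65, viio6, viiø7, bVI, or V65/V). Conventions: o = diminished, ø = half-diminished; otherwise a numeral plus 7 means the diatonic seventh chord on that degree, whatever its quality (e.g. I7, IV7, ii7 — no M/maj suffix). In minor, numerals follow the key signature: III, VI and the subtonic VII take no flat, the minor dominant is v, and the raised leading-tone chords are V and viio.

i64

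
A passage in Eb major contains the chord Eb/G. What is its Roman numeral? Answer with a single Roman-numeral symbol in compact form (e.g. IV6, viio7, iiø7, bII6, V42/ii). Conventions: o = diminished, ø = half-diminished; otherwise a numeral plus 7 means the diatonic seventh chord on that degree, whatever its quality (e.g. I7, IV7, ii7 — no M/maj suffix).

The pitches Eb-G-Bb form a major triad rooted on Eb.
Eb is scale degree 1 in Eb major, and a major triad on that degree is written I.
With G in the bass the chord is in first inversion, so the figured bass is 6.

I6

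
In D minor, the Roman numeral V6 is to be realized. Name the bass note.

V in D minor has root A; the chord is A-C#-E.
The figure 6 means first inversion — the third is in the bass.

C#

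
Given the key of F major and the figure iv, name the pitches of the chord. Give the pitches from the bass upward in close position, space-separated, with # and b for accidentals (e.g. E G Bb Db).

Scale degree 4 in F major is Bb; here the chord built on it is altered to a minor triad. iv is the minor subdominant, borrowed from the parallel minor.
So the chord is Bb-Db-F.

Bb Db F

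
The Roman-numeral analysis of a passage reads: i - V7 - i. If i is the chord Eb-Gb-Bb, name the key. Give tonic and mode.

The chord Ebm is a minor triad rooted on Eb; its label is i.
If Eb is scale degree 1 and the mode makes that degree carry a minor triad, the tonic is Eb and the mode is minor.

Eb minor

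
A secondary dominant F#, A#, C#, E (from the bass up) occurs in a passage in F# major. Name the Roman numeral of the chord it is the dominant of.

IV

The chord is a dominant seventh chord on F#.
A dominant resolves down a perfect fifth: F# → B. In F# major, B is scale degree 4, i.e. IV.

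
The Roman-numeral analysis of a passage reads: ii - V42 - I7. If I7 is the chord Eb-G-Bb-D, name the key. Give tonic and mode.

I7 is given as Eb-G-Bb-D — a major seventh chord with root Eb.
If Eb is scale degree 1 and the mode makes that degree carry a major seventh chord, the tonic is Eb and the mode is major.

Eb major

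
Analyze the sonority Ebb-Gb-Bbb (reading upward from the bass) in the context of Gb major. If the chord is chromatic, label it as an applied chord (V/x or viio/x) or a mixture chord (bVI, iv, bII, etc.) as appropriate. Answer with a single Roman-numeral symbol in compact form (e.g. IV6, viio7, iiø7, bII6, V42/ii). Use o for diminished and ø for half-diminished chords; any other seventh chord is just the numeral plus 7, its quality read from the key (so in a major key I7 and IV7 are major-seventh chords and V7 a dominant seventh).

bVI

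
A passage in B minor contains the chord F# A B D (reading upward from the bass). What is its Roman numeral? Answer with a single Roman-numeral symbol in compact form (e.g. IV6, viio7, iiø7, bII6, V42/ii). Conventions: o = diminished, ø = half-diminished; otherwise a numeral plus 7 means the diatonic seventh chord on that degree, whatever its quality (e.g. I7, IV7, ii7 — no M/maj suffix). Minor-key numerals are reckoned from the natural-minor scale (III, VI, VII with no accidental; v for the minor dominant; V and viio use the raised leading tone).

i43

Stacked in thirds the chord is B-D-F#-A: a minor seventh chord on B.
In B minor, B is the tonic; the diatonic minor seventh chord there is i7.
With F# in the bass the chord is in second inversion, so the figured bass is 43.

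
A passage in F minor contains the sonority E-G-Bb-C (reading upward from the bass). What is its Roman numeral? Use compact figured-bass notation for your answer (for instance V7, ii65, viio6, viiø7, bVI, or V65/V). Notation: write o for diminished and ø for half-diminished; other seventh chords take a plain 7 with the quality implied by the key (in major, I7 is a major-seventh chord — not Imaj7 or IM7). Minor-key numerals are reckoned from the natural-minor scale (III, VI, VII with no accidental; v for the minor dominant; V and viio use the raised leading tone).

Stacked in thirds the chord is C-E-G-Bb: a dominant seventh chord on C.
In F minor, C is the dominant; the diatonic dominant seventh chord there is V7.
With E in the bass the chord is in first inversion, so the figured bass is 65.

V65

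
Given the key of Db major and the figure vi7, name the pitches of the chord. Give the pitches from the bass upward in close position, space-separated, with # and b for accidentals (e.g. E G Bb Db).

Bb Db F Ab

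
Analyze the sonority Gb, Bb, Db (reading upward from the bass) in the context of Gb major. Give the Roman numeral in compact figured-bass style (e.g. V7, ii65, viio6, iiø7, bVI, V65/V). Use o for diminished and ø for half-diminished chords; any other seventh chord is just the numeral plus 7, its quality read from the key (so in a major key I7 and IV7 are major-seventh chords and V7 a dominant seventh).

Stacked in thirds the chord is Gb-Bb-Db: a major triad on Gb.
Gb is scale degree 1 in Gb major, and a major triad on that degree is written I.

I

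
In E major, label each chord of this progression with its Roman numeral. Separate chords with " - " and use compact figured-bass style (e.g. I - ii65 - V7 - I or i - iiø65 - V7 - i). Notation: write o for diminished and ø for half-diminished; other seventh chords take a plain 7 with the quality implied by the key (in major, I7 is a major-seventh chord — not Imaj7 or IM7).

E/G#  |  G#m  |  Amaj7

I6 - iii - IV7

E/G# has root E, degree 1 in E major, so I6.
G#m has root G#, degree 3 in E major, so iii.
Amaj7: root A is the subdominant; major seventh chord there is IV7.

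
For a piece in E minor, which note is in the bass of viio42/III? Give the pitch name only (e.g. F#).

Eb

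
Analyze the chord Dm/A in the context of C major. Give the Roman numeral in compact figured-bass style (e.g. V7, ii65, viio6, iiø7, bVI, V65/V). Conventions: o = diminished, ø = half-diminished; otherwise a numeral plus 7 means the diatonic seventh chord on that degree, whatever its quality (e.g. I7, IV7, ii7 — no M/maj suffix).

The pitches D-F-A form a minor triad rooted on D.
In C major, D is the supertonic; the diatonic minor triad there is ii.
With A in the bass the chord is in second inversion, so the figured bass is 64.

ii64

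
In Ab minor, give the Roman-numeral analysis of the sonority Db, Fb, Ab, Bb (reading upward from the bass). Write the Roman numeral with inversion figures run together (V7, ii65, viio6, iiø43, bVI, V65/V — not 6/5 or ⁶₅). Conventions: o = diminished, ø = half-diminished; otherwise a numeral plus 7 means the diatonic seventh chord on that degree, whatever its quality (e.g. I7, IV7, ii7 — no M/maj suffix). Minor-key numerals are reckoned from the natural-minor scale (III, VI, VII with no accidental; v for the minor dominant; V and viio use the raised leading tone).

The pitches Bb-Db-Fb-Ab form a half-diminished seventh chord rooted on Bb.
Bb is scale degree 2 in Ab minor, and a half-diminished seventh chord on that degree is written iiø7.
With Db in the bass the chord is in first inversion, so the figured bass is 65.

iiø65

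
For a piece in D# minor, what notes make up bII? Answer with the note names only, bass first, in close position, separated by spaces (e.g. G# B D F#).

Scale degree 2 in D# minor is E#; lowering it a half step gives E. bII is the Neapolitan chord — a major triad on the lowered second degree.
So the chord is E-G#-B.

E G# B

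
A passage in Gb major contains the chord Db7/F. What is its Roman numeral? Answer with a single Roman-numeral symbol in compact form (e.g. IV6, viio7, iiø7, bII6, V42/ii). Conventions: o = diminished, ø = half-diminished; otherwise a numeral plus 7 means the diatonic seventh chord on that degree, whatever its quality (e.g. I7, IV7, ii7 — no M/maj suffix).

Stacked in thirds the chord is Db-F-Ab-Cb: a dominant seventh chord on Db.
Db is scale degree 5 in Gb major, and a dominant seventh chord on that degree is written V7.
With F in the bass the chord is in first inversion, so the figured bass is 65.

V65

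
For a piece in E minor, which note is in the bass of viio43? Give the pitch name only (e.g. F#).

viio in E minor has root D#; the chord is D#-F#-A-C.
The figure 43 means second inversion — the fifth is in the bass.

A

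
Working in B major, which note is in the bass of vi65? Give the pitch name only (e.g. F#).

vi in B major has root G#; the chord is G#-B-D#-F#.
The figure 65 means first inversion — the third is in the bass.

B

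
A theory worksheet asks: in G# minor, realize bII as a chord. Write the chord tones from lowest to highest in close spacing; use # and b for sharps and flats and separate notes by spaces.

A C# E

Scale degree 2 in G# minor is A#; lowering it a half step gives A. bII is the Neapolitan chord — a major triad on the lowered second degree.
So the chord is A-C#-E.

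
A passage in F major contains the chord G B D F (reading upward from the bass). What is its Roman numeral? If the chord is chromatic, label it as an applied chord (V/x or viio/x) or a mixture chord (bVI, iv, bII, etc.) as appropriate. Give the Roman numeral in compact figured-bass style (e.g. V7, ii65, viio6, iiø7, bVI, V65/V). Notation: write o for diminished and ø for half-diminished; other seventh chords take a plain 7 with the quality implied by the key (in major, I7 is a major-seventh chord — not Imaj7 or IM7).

Stacked in thirds the chord is G-B-D-F: a dominant seventh chord on G.
G is not a diatonic chord root with this quality in F major, but it lies a perfect fifth above C (V), so the chord functions as an applied dominant of V.

V7/V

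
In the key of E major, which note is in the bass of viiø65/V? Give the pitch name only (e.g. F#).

C#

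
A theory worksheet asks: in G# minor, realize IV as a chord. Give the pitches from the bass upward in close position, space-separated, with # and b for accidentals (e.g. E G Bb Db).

IV is the major subdominant, borrowed from the parallel major. In G# minor that root is C#.
So the chord is C#-E#-G#, a major triad.

C# E# G#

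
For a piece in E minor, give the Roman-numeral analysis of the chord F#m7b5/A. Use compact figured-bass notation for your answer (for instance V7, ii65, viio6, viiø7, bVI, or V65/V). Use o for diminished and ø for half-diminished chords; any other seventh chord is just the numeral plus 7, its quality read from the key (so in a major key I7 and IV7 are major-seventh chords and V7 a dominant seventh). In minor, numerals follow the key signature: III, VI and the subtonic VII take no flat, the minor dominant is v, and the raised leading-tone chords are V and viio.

iiø65

The pitches F#-A-C-E form a half-diminished seventh chord rooted on F#.
In E minor, F# is the supertonic; the diatonic half-diminished seventh chord there is iiø7.
With A in the bass the chord is in first inversion, so the figured bass is 65.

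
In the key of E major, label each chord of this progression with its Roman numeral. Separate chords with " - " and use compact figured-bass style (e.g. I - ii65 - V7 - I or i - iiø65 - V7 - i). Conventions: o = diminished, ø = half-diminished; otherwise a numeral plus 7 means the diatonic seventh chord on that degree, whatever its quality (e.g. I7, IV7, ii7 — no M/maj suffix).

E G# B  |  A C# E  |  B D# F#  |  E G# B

I - IV - V - I

E-G#-B: root E is the tonic; major triad there is I.
A-C#-E has root A, degree 4 in E major, so IV.
B-D#-F# has root B, degree 5 in E major, so V.
E-G#-B: major triad on E = scale degree 1 → I.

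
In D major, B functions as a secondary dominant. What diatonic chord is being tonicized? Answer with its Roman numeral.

The chord is a major triad on B.
A dominant resolves down a perfect fifth: B → E. In D major, E is scale degree 2, i.e. ii.

ii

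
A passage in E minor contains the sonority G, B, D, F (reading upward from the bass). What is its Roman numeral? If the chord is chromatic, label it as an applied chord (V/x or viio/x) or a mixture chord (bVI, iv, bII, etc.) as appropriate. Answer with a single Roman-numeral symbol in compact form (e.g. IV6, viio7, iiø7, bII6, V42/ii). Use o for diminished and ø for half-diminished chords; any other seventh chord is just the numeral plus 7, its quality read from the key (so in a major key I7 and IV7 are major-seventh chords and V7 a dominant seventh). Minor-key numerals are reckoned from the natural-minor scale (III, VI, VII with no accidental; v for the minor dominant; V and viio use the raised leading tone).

V7/VI

Stacked in thirds the chord is G-B-D-F: a dominant seventh chord on G.
G is not a diatonic chord root with this quality in E minor, but it lies a perfect fifth above C (VI), so the chord functions as an applied dominant of VI.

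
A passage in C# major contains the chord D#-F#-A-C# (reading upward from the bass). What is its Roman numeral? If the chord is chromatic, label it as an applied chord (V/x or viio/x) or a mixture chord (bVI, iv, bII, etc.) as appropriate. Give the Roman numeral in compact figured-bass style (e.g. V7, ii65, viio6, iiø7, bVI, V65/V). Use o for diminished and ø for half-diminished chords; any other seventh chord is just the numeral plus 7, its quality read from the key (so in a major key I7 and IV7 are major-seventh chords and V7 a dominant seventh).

iiø7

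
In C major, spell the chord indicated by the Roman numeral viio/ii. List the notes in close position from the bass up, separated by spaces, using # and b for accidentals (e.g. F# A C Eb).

C# E G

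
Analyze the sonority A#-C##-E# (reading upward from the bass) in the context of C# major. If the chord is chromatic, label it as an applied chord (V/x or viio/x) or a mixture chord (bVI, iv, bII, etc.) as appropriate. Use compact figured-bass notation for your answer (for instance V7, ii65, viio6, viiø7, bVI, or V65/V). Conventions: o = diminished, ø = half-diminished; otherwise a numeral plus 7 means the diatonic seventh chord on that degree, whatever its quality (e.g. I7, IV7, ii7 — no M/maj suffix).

The pitches A#-C##-E# form a major triad rooted on A#.
A# is not a diatonic chord root with this quality in C# major, but it lies a perfect fifth above D# (ii), so the chord functions as an applied dominant of ii.

V/ii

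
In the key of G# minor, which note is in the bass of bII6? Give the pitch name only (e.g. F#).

C#

bII in G# minor has root A; the chord is A-C#-E.
The figure 6 means first inversion — the third is in the bass.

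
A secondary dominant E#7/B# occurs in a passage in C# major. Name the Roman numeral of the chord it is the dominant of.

The chord is a dominant seventh chord on E#.
A dominant resolves down a perfect fifth: E# → A#. In C# major, A# is scale degree 6, i.e. vi.

vi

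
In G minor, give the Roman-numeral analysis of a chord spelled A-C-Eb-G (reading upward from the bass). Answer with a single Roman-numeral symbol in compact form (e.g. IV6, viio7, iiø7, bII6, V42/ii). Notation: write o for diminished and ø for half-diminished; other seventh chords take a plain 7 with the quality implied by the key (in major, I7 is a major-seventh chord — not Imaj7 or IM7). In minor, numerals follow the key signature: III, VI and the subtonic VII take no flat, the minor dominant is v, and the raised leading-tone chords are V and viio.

iiø7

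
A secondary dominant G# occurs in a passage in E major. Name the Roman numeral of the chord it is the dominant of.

vi

The chord is a major triad on G#.
A dominant resolves down a perfect fifth: G# → C#. In E major, C# is scale degree 6, i.e. vi.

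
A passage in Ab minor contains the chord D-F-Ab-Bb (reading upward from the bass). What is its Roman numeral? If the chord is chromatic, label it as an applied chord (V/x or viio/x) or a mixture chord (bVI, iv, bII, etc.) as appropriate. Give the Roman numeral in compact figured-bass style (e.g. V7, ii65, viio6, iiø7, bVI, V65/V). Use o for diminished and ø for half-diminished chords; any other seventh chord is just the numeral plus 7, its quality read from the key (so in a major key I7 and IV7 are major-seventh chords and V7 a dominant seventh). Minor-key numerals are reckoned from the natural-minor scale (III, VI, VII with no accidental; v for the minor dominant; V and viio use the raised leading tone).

The pitches Bb-D-F-Ab form a dominant seventh chord rooted on Bb.
Bb is not a diatonic chord root with this quality in Ab minor, but it lies a perfect fifth above Eb (V), so the chord functions as an applied dominant of V.
With D in the bass the chord is in first inversion, so the figured bass is 65.

V65/V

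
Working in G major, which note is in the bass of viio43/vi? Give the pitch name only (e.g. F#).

A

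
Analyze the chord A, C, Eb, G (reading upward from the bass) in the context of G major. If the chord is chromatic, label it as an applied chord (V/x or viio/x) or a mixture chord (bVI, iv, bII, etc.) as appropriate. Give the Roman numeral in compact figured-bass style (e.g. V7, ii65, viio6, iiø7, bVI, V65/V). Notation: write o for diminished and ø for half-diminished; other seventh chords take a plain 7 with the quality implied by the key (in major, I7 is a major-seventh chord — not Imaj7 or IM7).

Stacked in thirds the chord is A-C-Eb-G: a half-diminished seventh chord on A.
A is the second degree of G major. This is the half-diminished supertonic seventh, borrowed from the parallel minor.

iiø7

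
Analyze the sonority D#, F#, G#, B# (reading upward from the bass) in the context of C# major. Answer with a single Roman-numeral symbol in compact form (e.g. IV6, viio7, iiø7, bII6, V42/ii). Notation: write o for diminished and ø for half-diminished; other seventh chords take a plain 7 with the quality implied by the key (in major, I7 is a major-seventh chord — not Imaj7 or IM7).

V43

Stacked in thirds the chord is G#-B#-D#-F#: a dominant seventh chord on G#.
In C# major, G# is the dominant; the diatonic dominant seventh chord there is V7.
With D# in the bass the chord is in second inversion, so the figured bass is 43.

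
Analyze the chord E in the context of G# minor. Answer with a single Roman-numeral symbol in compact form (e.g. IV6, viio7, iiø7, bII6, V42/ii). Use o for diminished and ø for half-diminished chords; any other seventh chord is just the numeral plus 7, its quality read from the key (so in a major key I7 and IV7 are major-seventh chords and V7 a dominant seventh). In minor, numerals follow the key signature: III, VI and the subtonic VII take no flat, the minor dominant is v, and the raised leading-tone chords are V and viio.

VI

The pitches E-G#-B form a major triad rooted on E.
In G# minor, E is the submediant; the diatonic major triad there is VI.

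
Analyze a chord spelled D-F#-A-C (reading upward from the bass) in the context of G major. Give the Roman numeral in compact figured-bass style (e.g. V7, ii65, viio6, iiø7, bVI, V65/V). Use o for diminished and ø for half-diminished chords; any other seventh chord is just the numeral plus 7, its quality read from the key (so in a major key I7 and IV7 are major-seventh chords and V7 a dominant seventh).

V7

The pitches D-F#-A-C form a dominant seventh chord rooted on D.
D is scale degree 5 in G major, and a dominant seventh chord on that degree is written V7.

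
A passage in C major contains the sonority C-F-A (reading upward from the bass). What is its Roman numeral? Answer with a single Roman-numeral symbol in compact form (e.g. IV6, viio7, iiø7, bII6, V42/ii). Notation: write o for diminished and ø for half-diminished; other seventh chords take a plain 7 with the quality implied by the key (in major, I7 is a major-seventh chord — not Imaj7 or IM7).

Stacked in thirds the chord is F-A-C: a major triad on F.
F is scale degree 4 in C major, and a major triad on that degree is written IV.
With C in the bass the chord is in second inversion, so the figured bass is 64.

IV64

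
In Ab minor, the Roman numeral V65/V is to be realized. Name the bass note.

The applied chord V65/V is rooted on Bb: Bb-D-F-Ab.
The figure 65 means first inversion — the third is in the bass.

D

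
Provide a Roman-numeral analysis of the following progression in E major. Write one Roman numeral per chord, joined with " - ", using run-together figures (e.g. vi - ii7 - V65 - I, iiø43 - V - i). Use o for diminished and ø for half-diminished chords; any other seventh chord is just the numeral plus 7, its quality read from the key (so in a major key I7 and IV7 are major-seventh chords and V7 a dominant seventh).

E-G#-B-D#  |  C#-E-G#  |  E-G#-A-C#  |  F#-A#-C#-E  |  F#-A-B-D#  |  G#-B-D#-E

E-G#-B-D#: root E is the tonic; major seventh chord there is I7.
C#-E-G#: root C# is the submediant; minor triad there is vi.
E-G#-A-C#: major seventh chord on A = scale degree 4 → IV43.
F#-A#-C#-E: chromatic; F# is V of V, so V7/V.
F#-A-B-D# has root B, degree 5 in E major, so V43.
G#-B-D#-E has root E, degree 1 in E major, so I65.

I7 - vi - IV43 - V7/V - V43 - I65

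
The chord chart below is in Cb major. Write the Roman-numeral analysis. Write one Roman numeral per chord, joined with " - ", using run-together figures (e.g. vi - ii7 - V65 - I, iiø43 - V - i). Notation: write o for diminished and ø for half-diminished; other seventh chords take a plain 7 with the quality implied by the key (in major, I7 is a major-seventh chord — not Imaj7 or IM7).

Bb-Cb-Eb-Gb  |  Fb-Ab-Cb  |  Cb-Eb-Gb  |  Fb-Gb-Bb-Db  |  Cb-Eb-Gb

Bb-Cb-Eb-Gb: major seventh chord on Cb = scale degree 1 → I42.
Fb-Ab-Cb has root Fb, degree 4 in Cb major, so IV.
Cb-Eb-Gb has root Cb, degree 1 in Cb major, so I.
Fb-Gb-Bb-Db: dominant seventh chord on Gb = scale degree 5 → V42.
Cb-Eb-Gb: root Cb is the tonic; major triad there is I.

I42 - IV - I - V42 - I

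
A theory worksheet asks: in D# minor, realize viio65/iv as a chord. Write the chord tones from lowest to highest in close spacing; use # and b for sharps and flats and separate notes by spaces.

A# C# E F##

viio65/iv is a secondary leading-tone chord. The target iv is G# in D# minor; the applied chord is rooted a semitone below, on F##.
Building a fully diminished seventh chord on F## gives F##-A#-C#-E.
The figured bass 65 indicates first inversion, placing the third (A#) in the bass: A#-C#-E-F##.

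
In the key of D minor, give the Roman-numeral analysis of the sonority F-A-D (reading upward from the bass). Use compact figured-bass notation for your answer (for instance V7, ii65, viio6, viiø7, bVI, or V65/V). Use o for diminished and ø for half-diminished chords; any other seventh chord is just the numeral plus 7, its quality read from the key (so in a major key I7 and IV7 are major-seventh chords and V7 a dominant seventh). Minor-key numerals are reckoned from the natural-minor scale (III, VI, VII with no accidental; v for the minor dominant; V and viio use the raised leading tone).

i6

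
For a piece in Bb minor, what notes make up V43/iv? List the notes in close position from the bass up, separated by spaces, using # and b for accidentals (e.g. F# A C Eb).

The slash means an applied dominant: we want the dominant of iv. In Bb minor, iv is Eb minor, and its dominant is built on Bb.
Building a dominant seventh chord on Bb gives Bb-D-F-Ab.
The figured bass 43 indicates second inversion, placing the fifth (F) in the bass: F-Ab-Bb-D.

F Ab Bb D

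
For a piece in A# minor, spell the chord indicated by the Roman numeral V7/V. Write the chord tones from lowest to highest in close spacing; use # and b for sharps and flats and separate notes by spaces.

B# D## F## A#

The slash means an applied dominant: we want the dominant of V. In A# minor, V is E# major, and its dominant is built on B#.
Building a dominant seventh chord on B# gives B#-D##-F##-A#.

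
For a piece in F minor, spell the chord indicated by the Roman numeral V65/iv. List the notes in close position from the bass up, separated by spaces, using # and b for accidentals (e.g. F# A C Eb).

V65/iv is a secondary dominant — the dominant seventh of iv. iv in F minor is Bb, so the applied chord's root is F, a perfect fifth above.
Building a dominant seventh chord on F gives F-A-C-Eb.
The figured bass 65 indicates first inversion, placing the third (A) in the bass: A-C-Eb-F.

A C Eb F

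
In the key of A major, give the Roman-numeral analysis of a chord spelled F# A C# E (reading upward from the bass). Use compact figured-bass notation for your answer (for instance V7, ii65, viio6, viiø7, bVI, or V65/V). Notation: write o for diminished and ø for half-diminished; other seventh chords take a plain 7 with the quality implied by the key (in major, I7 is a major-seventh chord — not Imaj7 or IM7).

vi7

Stacked in thirds the chord is F#-A-C#-E: a minor seventh chord on F#.
In A major, F# is the submediant; the diatonic minor seventh chord there is vi7.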